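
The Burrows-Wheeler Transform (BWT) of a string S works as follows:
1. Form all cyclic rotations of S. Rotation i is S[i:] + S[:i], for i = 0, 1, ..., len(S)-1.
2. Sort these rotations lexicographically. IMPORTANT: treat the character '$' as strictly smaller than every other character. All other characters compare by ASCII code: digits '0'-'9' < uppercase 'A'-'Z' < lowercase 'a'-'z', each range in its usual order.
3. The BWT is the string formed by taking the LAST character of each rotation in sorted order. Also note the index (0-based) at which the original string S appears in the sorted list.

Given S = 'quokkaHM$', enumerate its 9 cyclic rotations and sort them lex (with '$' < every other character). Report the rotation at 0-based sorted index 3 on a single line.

All 9 rotations (rotation i = S[i:]+S[:i]):
  rot[0] = quokkaHM$
  rot[1] = uokkaHM$q
  rot[2] = okkaHM$qu
  rot[3] = kkaHM$quo
  rot[4] = kaHM$quok
  rot[5] = aHM$quokk
  rot[6] = HM$quokka
  rot[7] = M$quokkaH
  rot[8] = $quokkaHM
Sorted (with $ < everything):
  sorted[0] = $quokkaHM
  sorted[1] = HM$quokka
  sorted[2] = M$quokkaH
  sorted[3] = aHM$quokk
  sorted[4] = kaHM$quok
  sorted[5] = kkaHM$quo
  sorted[6] = okkaHM$qu
  sorted[7] = quokkaHM$
  sorted[8] = uokkaHM$q
sorted[3] = aHM$quokk

Answer: aHM$quokk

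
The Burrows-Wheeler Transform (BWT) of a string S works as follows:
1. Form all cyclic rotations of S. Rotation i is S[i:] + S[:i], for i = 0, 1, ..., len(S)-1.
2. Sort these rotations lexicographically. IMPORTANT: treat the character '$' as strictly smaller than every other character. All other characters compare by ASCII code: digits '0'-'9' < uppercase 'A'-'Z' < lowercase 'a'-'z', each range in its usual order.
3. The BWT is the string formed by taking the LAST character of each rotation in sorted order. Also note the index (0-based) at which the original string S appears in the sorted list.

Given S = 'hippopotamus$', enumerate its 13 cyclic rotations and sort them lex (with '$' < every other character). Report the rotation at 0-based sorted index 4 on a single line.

All 13 rotations (rotation i = S[i:]+S[:i]):
  rot[0] = hippopotamus$
  rot[1] = ippopotamus$h
  rot[2] = ppopotamus$hi
  rot[3] = popotamus$hip
  rot[4] = opotamus$hipp
  rot[5] = potamus$hippo
  rot[6] = otamus$hippop
  rot[7] = tamus$hippopo
  rot[8] = amus$hippopot
  rot[9] = mus$hippopota
  rot[10] = us$hippopotam
  rot[11] = s$hippopotamu
  rot[12] = $hippopotamus
Sorted (with $ < everything):
  sorted[0] = $hippopotamus
  sorted[1] = amus$hippopot
  sorted[2] = hippopotamus$
  sorted[3] = ippopotamus$h
  sorted[4] = mus$hippopota
  sorted[5] = opotamus$hipp
  sorted[6] = otamus$hippop
  sorted[7] = popotamus$hip
  sorted[8] = potamus$hippo
  sorted[9] = ppopotamus$hi
  sorted[10] = s$hippopotamu
  sorted[11] = tamus$hippopo
  sorted[12] = us$hippopotam
sorted[4] = mus$hippopota

Answer: mus$hippopota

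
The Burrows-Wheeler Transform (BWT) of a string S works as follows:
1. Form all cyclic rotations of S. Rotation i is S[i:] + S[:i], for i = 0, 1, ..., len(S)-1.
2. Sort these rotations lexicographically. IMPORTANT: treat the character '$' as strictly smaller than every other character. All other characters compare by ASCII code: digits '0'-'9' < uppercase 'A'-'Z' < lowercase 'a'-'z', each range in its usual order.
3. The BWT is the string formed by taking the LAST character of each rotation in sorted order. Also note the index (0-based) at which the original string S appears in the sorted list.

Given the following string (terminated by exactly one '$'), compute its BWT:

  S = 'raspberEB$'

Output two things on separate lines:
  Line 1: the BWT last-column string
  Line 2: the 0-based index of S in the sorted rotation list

Answer: BErrpbse$a
8

Derivation:
All 10 rotations (rotation i = S[i:]+S[:i]):
  rot[0] = raspberEB$
  rot[1] = aspberEB$r
  rot[2] = spberEB$ra
  rot[3] = pberEB$ras
  rot[4] = berEB$rasp
  rot[5] = erEB$raspb
  rot[6] = rEB$raspbe
  rot[7] = EB$raspber
  rot[8] = B$raspberE
  rot[9] = $raspberEB
Sorted (with $ < everything):
  sorted[0] = $raspberEB  (last char: 'B')
  sorted[1] = B$raspberE  (last char: 'E')
  sorted[2] = EB$raspber  (last char: 'r')
  sorted[3] = aspberEB$r  (last char: 'r')
  sorted[4] = berEB$rasp  (last char: 'p')
  sorted[5] = erEB$raspb  (last char: 'b')
  sorted[6] = pberEB$ras  (last char: 's')
  sorted[7] = rEB$raspbe  (last char: 'e')
  sorted[8] = raspberEB$  (last char: '$')
  sorted[9] = spberEB$ra  (last char: 'a')
Last column: BErrpbse$a
Original string S is at sorted index 8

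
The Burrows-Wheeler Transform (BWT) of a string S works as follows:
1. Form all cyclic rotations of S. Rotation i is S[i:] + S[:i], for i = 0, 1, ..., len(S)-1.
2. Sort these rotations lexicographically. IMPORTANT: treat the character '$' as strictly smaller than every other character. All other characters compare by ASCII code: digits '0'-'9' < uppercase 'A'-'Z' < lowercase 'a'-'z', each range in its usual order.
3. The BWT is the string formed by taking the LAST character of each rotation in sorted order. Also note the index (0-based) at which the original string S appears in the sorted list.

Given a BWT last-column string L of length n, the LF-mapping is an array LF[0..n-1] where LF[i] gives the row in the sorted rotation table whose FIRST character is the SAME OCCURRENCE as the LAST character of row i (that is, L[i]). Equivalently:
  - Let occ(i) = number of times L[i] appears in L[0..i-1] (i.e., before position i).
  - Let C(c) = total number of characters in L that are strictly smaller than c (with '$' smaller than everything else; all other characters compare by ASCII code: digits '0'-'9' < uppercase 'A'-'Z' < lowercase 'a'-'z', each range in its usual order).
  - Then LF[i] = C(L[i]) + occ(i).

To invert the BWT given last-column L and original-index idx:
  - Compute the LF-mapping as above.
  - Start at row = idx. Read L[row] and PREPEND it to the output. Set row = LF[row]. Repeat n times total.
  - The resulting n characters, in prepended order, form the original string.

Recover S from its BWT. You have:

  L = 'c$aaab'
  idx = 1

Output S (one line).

Answer: aaabc$

Derivation:
LF mapping: 5 0 1 2 3 4
Walk LF starting at row 1, prepending L[row]:
  step 1: row=1, L[1]='$', prepend. Next row=LF[1]=0
  step 2: row=0, L[0]='c', prepend. Next row=LF[0]=5
  step 3: row=5, L[5]='b', prepend. Next row=LF[5]=4
  step 4: row=4, L[4]='a', prepend. Next row=LF[4]=3
  step 5: row=3, L[3]='a', prepend. Next row=LF[3]=2
  step 6: row=2, L[2]='a', prepend. Next row=LF[2]=1
Reversed output: aaabc$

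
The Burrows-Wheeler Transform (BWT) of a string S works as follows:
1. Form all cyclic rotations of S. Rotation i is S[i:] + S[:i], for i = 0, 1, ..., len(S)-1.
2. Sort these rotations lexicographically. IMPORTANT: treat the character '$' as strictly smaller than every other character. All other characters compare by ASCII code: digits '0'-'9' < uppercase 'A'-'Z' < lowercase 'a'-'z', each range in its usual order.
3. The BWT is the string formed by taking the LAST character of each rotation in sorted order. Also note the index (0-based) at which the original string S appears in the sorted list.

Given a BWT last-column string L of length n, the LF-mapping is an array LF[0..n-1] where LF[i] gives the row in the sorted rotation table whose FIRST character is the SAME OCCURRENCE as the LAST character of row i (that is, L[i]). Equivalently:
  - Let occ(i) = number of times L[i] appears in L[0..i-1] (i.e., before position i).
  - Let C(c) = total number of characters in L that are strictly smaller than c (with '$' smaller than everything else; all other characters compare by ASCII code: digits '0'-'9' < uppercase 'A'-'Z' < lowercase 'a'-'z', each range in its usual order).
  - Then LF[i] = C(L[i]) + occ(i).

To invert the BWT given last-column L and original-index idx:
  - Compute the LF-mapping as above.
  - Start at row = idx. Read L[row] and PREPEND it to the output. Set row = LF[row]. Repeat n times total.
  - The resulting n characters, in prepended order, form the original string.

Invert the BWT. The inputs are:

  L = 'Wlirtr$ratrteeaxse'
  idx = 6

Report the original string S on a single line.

LF mapping: 1 8 7 9 14 10 0 11 2 15 12 16 4 5 3 17 13 6
Walk LF starting at row 6, prepending L[row]:
  step 1: row=6, L[6]='$', prepend. Next row=LF[6]=0
  step 2: row=0, L[0]='W', prepend. Next row=LF[0]=1
  step 3: row=1, L[1]='l', prepend. Next row=LF[1]=8
  step 4: row=8, L[8]='a', prepend. Next row=LF[8]=2
  step 5: row=2, L[2]='i', prepend. Next row=LF[2]=7
  step 6: row=7, L[7]='r', prepend. Next row=LF[7]=11
  step 7: row=11, L[11]='t', prepend. Next row=LF[11]=16
  step 8: row=16, L[16]='s', prepend. Next row=LF[16]=13
  step 9: row=13, L[13]='e', prepend. Next row=LF[13]=5
  step 10: row=5, L[5]='r', prepend. Next row=LF[5]=10
  step 11: row=10, L[10]='r', prepend. Next row=LF[10]=12
  step 12: row=12, L[12]='e', prepend. Next row=LF[12]=4
  step 13: row=4, L[4]='t', prepend. Next row=LF[4]=14
  step 14: row=14, L[14]='a', prepend. Next row=LF[14]=3
  step 15: row=3, L[3]='r', prepend. Next row=LF[3]=9
  step 16: row=9, L[9]='t', prepend. Next row=LF[9]=15
  step 17: row=15, L[15]='x', prepend. Next row=LF[15]=17
  step 18: row=17, L[17]='e', prepend. Next row=LF[17]=6
Reversed output: extraterrestrialW$

Answer: extraterrestrialW$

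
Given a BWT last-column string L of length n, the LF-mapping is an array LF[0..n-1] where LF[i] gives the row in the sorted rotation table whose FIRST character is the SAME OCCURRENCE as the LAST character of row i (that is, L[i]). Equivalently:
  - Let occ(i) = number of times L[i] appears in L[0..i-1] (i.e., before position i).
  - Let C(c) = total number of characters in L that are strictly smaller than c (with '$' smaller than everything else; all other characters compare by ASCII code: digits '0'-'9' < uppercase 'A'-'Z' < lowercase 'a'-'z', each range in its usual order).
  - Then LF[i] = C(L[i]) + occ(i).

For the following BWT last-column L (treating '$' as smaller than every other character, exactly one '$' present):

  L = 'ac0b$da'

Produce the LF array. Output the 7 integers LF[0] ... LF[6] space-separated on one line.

Answer: 2 5 1 4 0 6 3

Derivation:
Char counts: '$':1, '0':1, 'a':2, 'b':1, 'c':1, 'd':1
C (first-col start): C('$')=0, C('0')=1, C('a')=2, C('b')=4, C('c')=5, C('d')=6
L[0]='a': occ=0, LF[0]=C('a')+0=2+0=2
L[1]='c': occ=0, LF[1]=C('c')+0=5+0=5
L[2]='0': occ=0, LF[2]=C('0')+0=1+0=1
L[3]='b': occ=0, LF[3]=C('b')+0=4+0=4
L[4]='$': occ=0, LF[4]=C('$')+0=0+0=0
L[5]='d': occ=0, LF[5]=C('d')+0=6+0=6
L[6]='a': occ=1, LF[6]=C('a')+1=2+1=3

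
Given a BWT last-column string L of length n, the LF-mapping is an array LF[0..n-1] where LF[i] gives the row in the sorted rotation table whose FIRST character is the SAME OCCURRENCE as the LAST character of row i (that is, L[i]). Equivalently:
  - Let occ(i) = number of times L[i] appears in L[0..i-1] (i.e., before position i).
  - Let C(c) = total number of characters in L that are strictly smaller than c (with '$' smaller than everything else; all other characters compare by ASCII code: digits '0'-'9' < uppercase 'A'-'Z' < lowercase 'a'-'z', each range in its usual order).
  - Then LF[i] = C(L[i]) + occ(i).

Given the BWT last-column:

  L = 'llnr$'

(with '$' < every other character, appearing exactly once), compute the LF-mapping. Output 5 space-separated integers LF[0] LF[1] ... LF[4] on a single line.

Answer: 1 2 3 4 0

Derivation:
Char counts: '$':1, 'l':2, 'n':1, 'r':1
C (first-col start): C('$')=0, C('l')=1, C('n')=3, C('r')=4
L[0]='l': occ=0, LF[0]=C('l')+0=1+0=1
L[1]='l': occ=1, LF[1]=C('l')+1=1+1=2
L[2]='n': occ=0, LF[2]=C('n')+0=3+0=3
L[3]='r': occ=0, LF[3]=C('r')+0=4+0=4
L[4]='$': occ=0, LF[4]=C('$')+0=0+0=0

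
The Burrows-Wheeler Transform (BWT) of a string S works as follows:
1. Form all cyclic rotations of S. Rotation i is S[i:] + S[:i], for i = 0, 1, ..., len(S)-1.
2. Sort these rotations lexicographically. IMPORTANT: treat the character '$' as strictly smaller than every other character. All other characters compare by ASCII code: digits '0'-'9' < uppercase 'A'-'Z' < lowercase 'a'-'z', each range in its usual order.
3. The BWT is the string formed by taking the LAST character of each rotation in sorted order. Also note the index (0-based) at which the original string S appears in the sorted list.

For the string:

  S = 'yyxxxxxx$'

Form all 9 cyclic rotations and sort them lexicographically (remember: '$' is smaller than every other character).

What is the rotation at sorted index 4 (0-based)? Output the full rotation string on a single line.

Answer: xxxx$yyxx

Derivation:
All 9 rotations (rotation i = S[i:]+S[:i]):
  rot[0] = yyxxxxxx$
  rot[1] = yxxxxxx$y
  rot[2] = xxxxxx$yy
  rot[3] = xxxxx$yyx
  rot[4] = xxxx$yyxx
  rot[5] = xxx$yyxxx
  rot[6] = xx$yyxxxx
  rot[7] = x$yyxxxxx
  rot[8] = $yyxxxxxx
Sorted (with $ < everything):
  sorted[0] = $yyxxxxxx
  sorted[1] = x$yyxxxxx
  sorted[2] = xx$yyxxxx
  sorted[3] = xxx$yyxxx
  sorted[4] = xxxx$yyxx
  sorted[5] = xxxxx$yyx
  sorted[6] = xxxxxx$yy
  sorted[7] = yxxxxxx$y
  sorted[8] = yyxxxxxx$
sorted[4] = xxxx$yyxx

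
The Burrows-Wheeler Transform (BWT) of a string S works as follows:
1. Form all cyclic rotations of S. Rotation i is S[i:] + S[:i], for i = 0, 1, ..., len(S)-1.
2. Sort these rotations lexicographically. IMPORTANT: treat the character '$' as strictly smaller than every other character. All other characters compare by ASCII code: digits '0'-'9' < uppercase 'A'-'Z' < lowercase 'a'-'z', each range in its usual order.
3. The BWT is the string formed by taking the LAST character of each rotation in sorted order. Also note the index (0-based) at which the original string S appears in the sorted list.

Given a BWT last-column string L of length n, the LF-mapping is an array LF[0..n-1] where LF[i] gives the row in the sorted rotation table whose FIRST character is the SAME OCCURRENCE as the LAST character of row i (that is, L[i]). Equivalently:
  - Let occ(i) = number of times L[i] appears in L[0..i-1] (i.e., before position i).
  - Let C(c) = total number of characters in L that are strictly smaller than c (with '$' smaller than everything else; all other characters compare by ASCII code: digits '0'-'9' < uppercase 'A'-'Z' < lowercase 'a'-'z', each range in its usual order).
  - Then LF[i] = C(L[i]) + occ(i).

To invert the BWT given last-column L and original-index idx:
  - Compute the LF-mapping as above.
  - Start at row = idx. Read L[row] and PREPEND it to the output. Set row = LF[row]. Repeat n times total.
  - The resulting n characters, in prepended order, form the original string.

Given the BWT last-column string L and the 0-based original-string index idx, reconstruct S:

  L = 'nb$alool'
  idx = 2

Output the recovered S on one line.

Answer: balloon$

Derivation:
LF mapping: 5 2 0 1 3 6 7 4
Walk LF starting at row 2, prepending L[row]:
  step 1: row=2, L[2]='$', prepend. Next row=LF[2]=0
  step 2: row=0, L[0]='n', prepend. Next row=LF[0]=5
  step 3: row=5, L[5]='o', prepend. Next row=LF[5]=6
  step 4: row=6, L[6]='o', prepend. Next row=LF[6]=7
  step 5: row=7, L[7]='l', prepend. Next row=LF[7]=4
  step 6: row=4, L[4]='l', prepend. Next row=LF[4]=3
  step 7: row=3, L[3]='a', prepend. Next row=LF[3]=1
  step 8: row=1, L[1]='b', prepend. Next row=LF[1]=2
Reversed output: balloon$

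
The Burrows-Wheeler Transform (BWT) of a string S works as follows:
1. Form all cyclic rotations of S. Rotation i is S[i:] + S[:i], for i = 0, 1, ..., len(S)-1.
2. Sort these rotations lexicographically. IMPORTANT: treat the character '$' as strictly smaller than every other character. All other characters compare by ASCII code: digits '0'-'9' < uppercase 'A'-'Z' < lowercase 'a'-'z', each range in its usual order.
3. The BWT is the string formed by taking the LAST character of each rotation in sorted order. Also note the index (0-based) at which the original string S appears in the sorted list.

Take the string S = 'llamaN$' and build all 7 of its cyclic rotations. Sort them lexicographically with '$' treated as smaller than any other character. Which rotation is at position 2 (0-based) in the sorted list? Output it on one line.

All 7 rotations (rotation i = S[i:]+S[:i]):
  rot[0] = llamaN$
  rot[1] = lamaN$l
  rot[2] = amaN$ll
  rot[3] = maN$lla
  rot[4] = aN$llam
  rot[5] = N$llama
  rot[6] = $llamaN
Sorted (with $ < everything):
  sorted[0] = $llamaN
  sorted[1] = N$llama
  sorted[2] = aN$llam
  sorted[3] = amaN$ll
  sorted[4] = lamaN$l
  sorted[5] = llamaN$
  sorted[6] = maN$lla
sorted[2] = aN$llam

Answer: aN$llam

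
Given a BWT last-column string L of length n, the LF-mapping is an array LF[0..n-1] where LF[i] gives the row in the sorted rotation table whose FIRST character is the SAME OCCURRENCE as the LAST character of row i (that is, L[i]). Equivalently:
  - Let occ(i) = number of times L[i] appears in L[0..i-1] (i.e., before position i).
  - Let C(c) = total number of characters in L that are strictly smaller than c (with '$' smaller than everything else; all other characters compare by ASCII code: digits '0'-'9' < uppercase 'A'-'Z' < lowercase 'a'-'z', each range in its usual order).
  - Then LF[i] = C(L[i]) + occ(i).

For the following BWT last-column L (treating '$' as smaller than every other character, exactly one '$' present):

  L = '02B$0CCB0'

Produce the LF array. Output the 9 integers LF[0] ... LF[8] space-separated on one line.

Answer: 1 4 5 0 2 7 8 6 3

Derivation:
Char counts: '$':1, '0':3, '2':1, 'B':2, 'C':2
C (first-col start): C('$')=0, C('0')=1, C('2')=4, C('B')=5, C('C')=7
L[0]='0': occ=0, LF[0]=C('0')+0=1+0=1
L[1]='2': occ=0, LF[1]=C('2')+0=4+0=4
L[2]='B': occ=0, LF[2]=C('B')+0=5+0=5
L[3]='$': occ=0, LF[3]=C('$')+0=0+0=0
L[4]='0': occ=1, LF[4]=C('0')+1=1+1=2
L[5]='C': occ=0, LF[5]=C('C')+0=7+0=7
L[6]='C': occ=1, LF[6]=C('C')+1=7+1=8
L[7]='B': occ=1, LF[7]=C('B')+1=5+1=6
L[8]='0': occ=2, LF[8]=C('0')+2=1+2=3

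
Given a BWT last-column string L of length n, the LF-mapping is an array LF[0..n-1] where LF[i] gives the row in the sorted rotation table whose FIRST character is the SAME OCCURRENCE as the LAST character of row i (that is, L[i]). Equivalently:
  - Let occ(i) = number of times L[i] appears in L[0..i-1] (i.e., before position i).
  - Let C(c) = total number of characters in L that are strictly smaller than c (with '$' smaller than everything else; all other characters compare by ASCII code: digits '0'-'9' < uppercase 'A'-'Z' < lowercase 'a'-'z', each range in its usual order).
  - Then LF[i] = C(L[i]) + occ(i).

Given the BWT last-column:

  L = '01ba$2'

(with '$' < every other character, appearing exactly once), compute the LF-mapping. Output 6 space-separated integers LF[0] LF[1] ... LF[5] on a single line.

Char counts: '$':1, '0':1, '1':1, '2':1, 'a':1, 'b':1
C (first-col start): C('$')=0, C('0')=1, C('1')=2, C('2')=3, C('a')=4, C('b')=5
L[0]='0': occ=0, LF[0]=C('0')+0=1+0=1
L[1]='1': occ=0, LF[1]=C('1')+0=2+0=2
L[2]='b': occ=0, LF[2]=C('b')+0=5+0=5
L[3]='a': occ=0, LF[3]=C('a')+0=4+0=4
L[4]='$': occ=0, LF[4]=C('$')+0=0+0=0
L[5]='2': occ=0, LF[5]=C('2')+0=3+0=3

Answer: 1 2 5 4 0 3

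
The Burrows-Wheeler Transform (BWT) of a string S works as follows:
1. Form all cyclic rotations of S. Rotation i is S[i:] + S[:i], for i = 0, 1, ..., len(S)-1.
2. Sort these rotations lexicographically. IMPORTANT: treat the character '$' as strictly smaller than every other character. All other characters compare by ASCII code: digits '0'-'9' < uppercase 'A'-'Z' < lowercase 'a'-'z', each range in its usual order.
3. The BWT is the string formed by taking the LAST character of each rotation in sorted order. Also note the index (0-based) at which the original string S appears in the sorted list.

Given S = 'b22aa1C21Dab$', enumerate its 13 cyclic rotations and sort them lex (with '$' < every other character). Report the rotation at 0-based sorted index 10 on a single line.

All 13 rotations (rotation i = S[i:]+S[:i]):
  rot[0] = b22aa1C21Dab$
  rot[1] = 22aa1C21Dab$b
  rot[2] = 2aa1C21Dab$b2
  rot[3] = aa1C21Dab$b22
  rot[4] = a1C21Dab$b22a
  rot[5] = 1C21Dab$b22aa
  rot[6] = C21Dab$b22aa1
  rot[7] = 21Dab$b22aa1C
  rot[8] = 1Dab$b22aa1C2
  rot[9] = Dab$b22aa1C21
  rot[10] = ab$b22aa1C21D
  rot[11] = b$b22aa1C21Da
  rot[12] = $b22aa1C21Dab
Sorted (with $ < everything):
  sorted[0] = $b22aa1C21Dab
  sorted[1] = 1C21Dab$b22aa
  sorted[2] = 1Dab$b22aa1C2
  sorted[3] = 21Dab$b22aa1C
  sorted[4] = 22aa1C21Dab$b
  sorted[5] = 2aa1C21Dab$b2
  sorted[6] = C21Dab$b22aa1
  sorted[7] = Dab$b22aa1C21
  sorted[8] = a1C21Dab$b22a
  sorted[9] = aa1C21Dab$b22
  sorted[10] = ab$b22aa1C21D
  sorted[11] = b$b22aa1C21Da
  sorted[12] = b22aa1C21Dab$
sorted[10] = ab$b22aa1C21D

Answer: ab$b22aa1C21D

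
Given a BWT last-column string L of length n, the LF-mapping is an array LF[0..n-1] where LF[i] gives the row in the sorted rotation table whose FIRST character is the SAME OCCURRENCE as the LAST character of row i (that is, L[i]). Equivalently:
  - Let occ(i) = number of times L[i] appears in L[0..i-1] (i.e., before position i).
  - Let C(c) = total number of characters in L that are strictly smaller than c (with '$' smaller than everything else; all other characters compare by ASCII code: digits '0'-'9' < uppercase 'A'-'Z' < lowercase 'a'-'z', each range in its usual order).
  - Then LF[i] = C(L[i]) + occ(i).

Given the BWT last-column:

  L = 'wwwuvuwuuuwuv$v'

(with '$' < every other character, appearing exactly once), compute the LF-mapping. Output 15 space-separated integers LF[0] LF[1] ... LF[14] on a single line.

Answer: 10 11 12 1 7 2 13 3 4 5 14 6 8 0 9

Derivation:
Char counts: '$':1, 'u':6, 'v':3, 'w':5
C (first-col start): C('$')=0, C('u')=1, C('v')=7, C('w')=10
L[0]='w': occ=0, LF[0]=C('w')+0=10+0=10
L[1]='w': occ=1, LF[1]=C('w')+1=10+1=11
L[2]='w': occ=2, LF[2]=C('w')+2=10+2=12
L[3]='u': occ=0, LF[3]=C('u')+0=1+0=1
L[4]='v': occ=0, LF[4]=C('v')+0=7+0=7
L[5]='u': occ=1, LF[5]=C('u')+1=1+1=2
L[6]='w': occ=3, LF[6]=C('w')+3=10+3=13
L[7]='u': occ=2, LF[7]=C('u')+2=1+2=3
L[8]='u': occ=3, LF[8]=C('u')+3=1+3=4
L[9]='u': occ=4, LF[9]=C('u')+4=1+4=5
L[10]='w': occ=4, LF[10]=C('w')+4=10+4=14
L[11]='u': occ=5, LF[11]=C('u')+5=1+5=6
L[12]='v': occ=1, LF[12]=C('v')+1=7+1=8
L[13]='$': occ=0, LF[13]=C('$')+0=0+0=0
L[14]='v': occ=2, LF[14]=C('v')+2=7+2=9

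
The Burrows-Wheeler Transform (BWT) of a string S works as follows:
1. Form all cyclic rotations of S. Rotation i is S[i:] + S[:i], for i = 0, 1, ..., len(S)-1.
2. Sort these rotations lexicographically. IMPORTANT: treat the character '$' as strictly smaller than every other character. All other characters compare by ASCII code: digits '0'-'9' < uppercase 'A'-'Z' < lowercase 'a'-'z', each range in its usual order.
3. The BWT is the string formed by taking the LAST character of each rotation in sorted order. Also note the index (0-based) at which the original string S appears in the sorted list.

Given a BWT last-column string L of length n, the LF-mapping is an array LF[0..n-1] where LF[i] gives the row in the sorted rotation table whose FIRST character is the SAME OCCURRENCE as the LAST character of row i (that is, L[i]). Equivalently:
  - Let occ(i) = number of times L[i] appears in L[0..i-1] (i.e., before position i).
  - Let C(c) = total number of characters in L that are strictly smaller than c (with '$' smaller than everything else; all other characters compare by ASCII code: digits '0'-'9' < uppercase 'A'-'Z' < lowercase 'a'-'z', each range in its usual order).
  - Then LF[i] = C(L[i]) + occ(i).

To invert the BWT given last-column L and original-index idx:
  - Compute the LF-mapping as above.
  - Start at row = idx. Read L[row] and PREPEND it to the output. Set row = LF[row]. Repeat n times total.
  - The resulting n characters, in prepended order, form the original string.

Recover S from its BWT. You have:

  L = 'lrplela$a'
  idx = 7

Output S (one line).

Answer: parallel$

Derivation:
LF mapping: 4 8 7 5 3 6 1 0 2
Walk LF starting at row 7, prepending L[row]:
  step 1: row=7, L[7]='$', prepend. Next row=LF[7]=0
  step 2: row=0, L[0]='l', prepend. Next row=LF[0]=4
  step 3: row=4, L[4]='e', prepend. Next row=LF[4]=3
  step 4: row=3, L[3]='l', prepend. Next row=LF[3]=5
  step 5: row=5, L[5]='l', prepend. Next row=LF[5]=6
  step 6: row=6, L[6]='a', prepend. Next row=LF[6]=1
  step 7: row=1, L[1]='r', prepend. Next row=LF[1]=8
  step 8: row=8, L[8]='a', prepend. Next row=LF[8]=2
  step 9: row=2, L[2]='p', prepend. Next row=LF[2]=7
Reversed output: parallel$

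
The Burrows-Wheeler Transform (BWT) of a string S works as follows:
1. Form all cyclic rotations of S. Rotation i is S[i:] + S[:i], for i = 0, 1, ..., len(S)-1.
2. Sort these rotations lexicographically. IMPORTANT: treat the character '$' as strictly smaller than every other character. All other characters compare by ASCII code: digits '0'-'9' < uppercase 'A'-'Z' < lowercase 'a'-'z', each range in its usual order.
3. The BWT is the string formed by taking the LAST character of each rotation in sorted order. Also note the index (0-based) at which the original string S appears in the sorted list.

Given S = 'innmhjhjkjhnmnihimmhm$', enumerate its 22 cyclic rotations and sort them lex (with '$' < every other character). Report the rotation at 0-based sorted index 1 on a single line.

Answer: himmhm$innmhjhjkjhnmni

Derivation:
All 22 rotations (rotation i = S[i:]+S[:i]):
  rot[0] = innmhjhjkjhnmnihimmhm$
  rot[1] = nnmhjhjkjhnmnihimmhm$i
  rot[2] = nmhjhjkjhnmnihimmhm$in
  rot[3] = mhjhjkjhnmnihimmhm$inn
  rot[4] = hjhjkjhnmnihimmhm$innm
  rot[5] = jhjkjhnmnihimmhm$innmh
  rot[6] = hjkjhnmnihimmhm$innmhj
  rot[7] = jkjhnmnihimmhm$innmhjh
  rot[8] = kjhnmnihimmhm$innmhjhj
  rot[9] = jhnmnihimmhm$innmhjhjk
  rot[10] = hnmnihimmhm$innmhjhjkj
  rot[11] = nmnihimmhm$innmhjhjkjh
  rot[12] = mnihimmhm$innmhjhjkjhn
  rot[13] = nihimmhm$innmhjhjkjhnm
  rot[14] = ihimmhm$innmhjhjkjhnmn
  rot[15] = himmhm$innmhjhjkjhnmni
  rot[16] = immhm$innmhjhjkjhnmnih
  rot[17] = mmhm$innmhjhjkjhnmnihi
  rot[18] = mhm$innmhjhjkjhnmnihim
  rot[19] = hm$innmhjhjkjhnmnihimm
  rot[20] = m$innmhjhjkjhnmnihimmh
  rot[21] = $innmhjhjkjhnmnihimmhm
Sorted (with $ < everything):
  sorted[0] = $innmhjhjkjhnmnihimmhm
  sorted[1] = himmhm$innmhjhjkjhnmni
  sorted[2] = hjhjkjhnmnihimmhm$innm
  sorted[3] = hjkjhnmnihimmhm$innmhj
  sorted[4] = hm$innmhjhjkjhnmnihimm
  sorted[5] = hnmnihimmhm$innmhjhjkj
  sorted[6] = ihimmhm$innmhjhjkjhnmn
  sorted[7] = immhm$innmhjhjkjhnmnih
  sorted[8] = innmhjhjkjhnmnihimmhm$
  sorted[9] = jhjkjhnmnihimmhm$innmh
  sorted[10] = jhnmnihimmhm$innmhjhjk
  sorted[11] = jkjhnmnihimmhm$innmhjh
  sorted[12] = kjhnmnihimmhm$innmhjhj
  sorted[13] = m$innmhjhjkjhnmnihimmh
  sorted[14] = mhjhjkjhnmnihimmhm$inn
  sorted[15] = mhm$innmhjhjkjhnmnihim
  sorted[16] = mmhm$innmhjhjkjhnmnihi
  sorted[17] = mnihimmhm$innmhjhjkjhn
  sorted[18] = nihimmhm$innmhjhjkjhnm
  sorted[19] = nmhjhjkjhnmnihimmhm$in
  sorted[20] = nmnihimmhm$innmhjhjkjh
  sorted[21] = nnmhjhjkjhnmnihimmhm$i
sorted[1] = himmhm$innmhjhjkjhnmni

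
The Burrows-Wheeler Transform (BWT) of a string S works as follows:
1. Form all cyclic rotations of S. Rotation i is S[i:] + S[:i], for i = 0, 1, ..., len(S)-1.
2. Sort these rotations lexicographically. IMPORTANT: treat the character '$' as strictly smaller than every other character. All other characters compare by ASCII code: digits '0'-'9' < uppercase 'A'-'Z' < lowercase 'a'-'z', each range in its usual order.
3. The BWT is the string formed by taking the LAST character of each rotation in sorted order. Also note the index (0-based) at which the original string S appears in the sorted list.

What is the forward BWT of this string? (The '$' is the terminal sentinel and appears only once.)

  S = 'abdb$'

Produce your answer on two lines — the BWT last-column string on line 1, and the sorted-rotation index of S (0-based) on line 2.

Answer: b$dab
1

Derivation:
All 5 rotations (rotation i = S[i:]+S[:i]):
  rot[0] = abdb$
  rot[1] = bdb$a
  rot[2] = db$ab
  rot[3] = b$abd
  rot[4] = $abdb
Sorted (with $ < everything):
  sorted[0] = $abdb  (last char: 'b')
  sorted[1] = abdb$  (last char: '$')
  sorted[2] = b$abd  (last char: 'd')
  sorted[3] = bdb$a  (last char: 'a')
  sorted[4] = db$ab  (last char: 'b')
Last column: b$dab
Original string S is at sorted index 1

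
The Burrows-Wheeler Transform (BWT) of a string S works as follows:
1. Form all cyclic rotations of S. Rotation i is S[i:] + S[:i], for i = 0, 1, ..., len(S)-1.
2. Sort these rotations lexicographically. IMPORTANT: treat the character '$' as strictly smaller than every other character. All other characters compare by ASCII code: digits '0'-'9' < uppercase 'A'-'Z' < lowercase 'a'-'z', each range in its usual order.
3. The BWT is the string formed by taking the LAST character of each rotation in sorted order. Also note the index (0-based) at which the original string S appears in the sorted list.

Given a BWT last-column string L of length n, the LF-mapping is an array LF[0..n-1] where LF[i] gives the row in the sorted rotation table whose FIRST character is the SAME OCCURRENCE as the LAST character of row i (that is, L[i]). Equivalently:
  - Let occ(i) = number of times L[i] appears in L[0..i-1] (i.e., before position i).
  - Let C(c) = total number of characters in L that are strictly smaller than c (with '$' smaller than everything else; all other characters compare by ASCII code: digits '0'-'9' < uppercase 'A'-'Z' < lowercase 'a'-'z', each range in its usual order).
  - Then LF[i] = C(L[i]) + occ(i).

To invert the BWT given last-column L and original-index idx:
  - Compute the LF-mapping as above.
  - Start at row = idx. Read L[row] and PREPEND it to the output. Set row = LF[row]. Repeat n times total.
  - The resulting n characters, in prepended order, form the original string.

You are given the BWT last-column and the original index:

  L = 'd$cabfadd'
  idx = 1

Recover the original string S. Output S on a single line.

Answer: abcaddfd$

Derivation:
LF mapping: 5 0 4 1 3 8 2 6 7
Walk LF starting at row 1, prepending L[row]:
  step 1: row=1, L[1]='$', prepend. Next row=LF[1]=0
  step 2: row=0, L[0]='d', prepend. Next row=LF[0]=5
  step 3: row=5, L[5]='f', prepend. Next row=LF[5]=8
  step 4: row=8, L[8]='d', prepend. Next row=LF[8]=7
  step 5: row=7, L[7]='d', prepend. Next row=LF[7]=6
  step 6: row=6, L[6]='a', prepend. Next row=LF[6]=2
  step 7: row=2, L[2]='c', prepend. Next row=LF[2]=4
  step 8: row=4, L[4]='b', prepend. Next row=LF[4]=3
  step 9: row=3, L[3]='a', prepend. Next row=LF[3]=1
Reversed output: abcaddfd$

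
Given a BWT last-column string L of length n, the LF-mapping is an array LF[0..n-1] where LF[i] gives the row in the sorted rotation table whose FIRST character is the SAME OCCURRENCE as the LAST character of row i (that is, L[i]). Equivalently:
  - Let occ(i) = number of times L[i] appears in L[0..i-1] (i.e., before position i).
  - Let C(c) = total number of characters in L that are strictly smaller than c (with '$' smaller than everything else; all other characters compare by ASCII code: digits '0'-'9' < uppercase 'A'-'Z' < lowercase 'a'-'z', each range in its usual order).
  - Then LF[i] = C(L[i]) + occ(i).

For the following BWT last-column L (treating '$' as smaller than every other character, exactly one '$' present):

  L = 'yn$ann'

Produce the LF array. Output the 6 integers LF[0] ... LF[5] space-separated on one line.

Char counts: '$':1, 'a':1, 'n':3, 'y':1
C (first-col start): C('$')=0, C('a')=1, C('n')=2, C('y')=5
L[0]='y': occ=0, LF[0]=C('y')+0=5+0=5
L[1]='n': occ=0, LF[1]=C('n')+0=2+0=2
L[2]='$': occ=0, LF[2]=C('$')+0=0+0=0
L[3]='a': occ=0, LF[3]=C('a')+0=1+0=1
L[4]='n': occ=1, LF[4]=C('n')+1=2+1=3
L[5]='n': occ=2, LF[5]=C('n')+2=2+2=4

Answer: 5 2 0 1 3 4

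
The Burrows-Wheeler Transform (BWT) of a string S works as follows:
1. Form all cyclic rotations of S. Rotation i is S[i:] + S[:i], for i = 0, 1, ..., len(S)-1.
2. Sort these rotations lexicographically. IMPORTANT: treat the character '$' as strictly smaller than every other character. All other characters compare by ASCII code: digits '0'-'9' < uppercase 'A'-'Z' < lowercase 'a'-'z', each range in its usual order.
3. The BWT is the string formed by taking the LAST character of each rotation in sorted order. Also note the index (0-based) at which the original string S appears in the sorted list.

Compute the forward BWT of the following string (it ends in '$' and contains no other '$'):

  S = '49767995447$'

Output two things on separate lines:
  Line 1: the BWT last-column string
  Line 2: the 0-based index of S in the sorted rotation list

Answer: 754$97496947
3

Derivation:
All 12 rotations (rotation i = S[i:]+S[:i]):
  rot[0] = 49767995447$
  rot[1] = 9767995447$4
  rot[2] = 767995447$49
  rot[3] = 67995447$497
  rot[4] = 7995447$4976
  rot[5] = 995447$49767
  rot[6] = 95447$497679
  rot[7] = 5447$4976799
  rot[8] = 447$49767995
  rot[9] = 47$497679954
  rot[10] = 7$4976799544
  rot[11] = $49767995447
Sorted (with $ < everything):
  sorted[0] = $49767995447  (last char: '7')
  sorted[1] = 447$49767995  (last char: '5')
  sorted[2] = 47$497679954  (last char: '4')
  sorted[3] = 49767995447$  (last char: '$')
  sorted[4] = 5447$4976799  (last char: '9')
  sorted[5] = 67995447$497  (last char: '7')
  sorted[6] = 7$4976799544  (last char: '4')
  sorted[7] = 767995447$49  (last char: '9')
  sorted[8] = 7995447$4976  (last char: '6')
  sorted[9] = 95447$497679  (last char: '9')
  sorted[10] = 9767995447$4  (last char: '4')
  sorted[11] = 995447$49767  (last char: '7')
Last column: 754$97496947
Original string S is at sorted index 3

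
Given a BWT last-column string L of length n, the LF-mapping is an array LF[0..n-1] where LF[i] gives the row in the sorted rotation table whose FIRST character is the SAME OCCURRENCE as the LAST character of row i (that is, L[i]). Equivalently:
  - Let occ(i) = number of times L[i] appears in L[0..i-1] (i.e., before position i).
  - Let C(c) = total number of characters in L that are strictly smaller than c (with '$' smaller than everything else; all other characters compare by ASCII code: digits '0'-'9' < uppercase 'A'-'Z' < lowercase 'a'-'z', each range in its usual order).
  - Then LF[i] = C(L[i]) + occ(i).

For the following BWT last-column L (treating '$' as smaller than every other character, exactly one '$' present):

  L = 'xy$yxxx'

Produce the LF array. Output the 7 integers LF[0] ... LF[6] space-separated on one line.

Char counts: '$':1, 'x':4, 'y':2
C (first-col start): C('$')=0, C('x')=1, C('y')=5
L[0]='x': occ=0, LF[0]=C('x')+0=1+0=1
L[1]='y': occ=0, LF[1]=C('y')+0=5+0=5
L[2]='$': occ=0, LF[2]=C('$')+0=0+0=0
L[3]='y': occ=1, LF[3]=C('y')+1=5+1=6
L[4]='x': occ=1, LF[4]=C('x')+1=1+1=2
L[5]='x': occ=2, LF[5]=C('x')+2=1+2=3
L[6]='x': occ=3, LF[6]=C('x')+3=1+3=4

Answer: 1 5 0 6 2 3 4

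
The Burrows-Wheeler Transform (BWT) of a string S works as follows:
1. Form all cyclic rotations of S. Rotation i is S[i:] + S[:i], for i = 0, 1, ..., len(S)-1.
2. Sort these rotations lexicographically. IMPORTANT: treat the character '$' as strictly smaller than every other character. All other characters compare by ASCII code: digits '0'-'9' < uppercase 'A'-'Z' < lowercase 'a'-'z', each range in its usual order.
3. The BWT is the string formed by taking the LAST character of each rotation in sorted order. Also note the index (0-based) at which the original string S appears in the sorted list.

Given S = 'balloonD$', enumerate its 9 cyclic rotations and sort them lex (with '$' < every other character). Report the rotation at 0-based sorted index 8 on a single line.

All 9 rotations (rotation i = S[i:]+S[:i]):
  rot[0] = balloonD$
  rot[1] = alloonD$b
  rot[2] = lloonD$ba
  rot[3] = loonD$bal
  rot[4] = oonD$ball
  rot[5] = onD$ballo
  rot[6] = nD$balloo
  rot[7] = D$balloon
  rot[8] = $balloonD
Sorted (with $ < everything):
  sorted[0] = $balloonD
  sorted[1] = D$balloon
  sorted[2] = alloonD$b
  sorted[3] = balloonD$
  sorted[4] = lloonD$ba
  sorted[5] = loonD$bal
  sorted[6] = nD$balloo
  sorted[7] = onD$ballo
  sorted[8] = oonD$ball
sorted[8] = oonD$ball

Answer: oonD$ball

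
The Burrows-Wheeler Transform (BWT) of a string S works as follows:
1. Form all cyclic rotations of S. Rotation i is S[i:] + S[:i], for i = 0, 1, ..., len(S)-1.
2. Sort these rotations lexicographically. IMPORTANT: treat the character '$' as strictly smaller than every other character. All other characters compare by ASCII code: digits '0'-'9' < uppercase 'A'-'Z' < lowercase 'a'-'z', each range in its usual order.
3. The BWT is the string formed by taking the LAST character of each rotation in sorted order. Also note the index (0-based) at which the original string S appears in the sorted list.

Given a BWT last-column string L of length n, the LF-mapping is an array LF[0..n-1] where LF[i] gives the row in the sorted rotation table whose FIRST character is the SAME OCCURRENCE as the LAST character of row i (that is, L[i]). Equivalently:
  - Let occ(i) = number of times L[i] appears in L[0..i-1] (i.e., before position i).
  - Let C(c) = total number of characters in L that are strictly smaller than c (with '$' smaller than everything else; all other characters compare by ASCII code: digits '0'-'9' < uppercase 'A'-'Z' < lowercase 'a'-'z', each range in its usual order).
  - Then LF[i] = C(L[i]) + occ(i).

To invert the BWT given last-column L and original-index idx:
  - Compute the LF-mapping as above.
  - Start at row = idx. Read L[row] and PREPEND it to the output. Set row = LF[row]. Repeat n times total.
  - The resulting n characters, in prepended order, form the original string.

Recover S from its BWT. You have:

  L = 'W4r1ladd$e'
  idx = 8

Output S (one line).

LF mapping: 3 2 9 1 8 4 5 6 0 7
Walk LF starting at row 8, prepending L[row]:
  step 1: row=8, L[8]='$', prepend. Next row=LF[8]=0
  step 2: row=0, L[0]='W', prepend. Next row=LF[0]=3
  step 3: row=3, L[3]='1', prepend. Next row=LF[3]=1
  step 4: row=1, L[1]='4', prepend. Next row=LF[1]=2
  step 5: row=2, L[2]='r', prepend. Next row=LF[2]=9
  step 6: row=9, L[9]='e', prepend. Next row=LF[9]=7
  step 7: row=7, L[7]='d', prepend. Next row=LF[7]=6
  step 8: row=6, L[6]='d', prepend. Next row=LF[6]=5
  step 9: row=5, L[5]='a', prepend. Next row=LF[5]=4
  step 10: row=4, L[4]='l', prepend. Next row=LF[4]=8
Reversed output: ladder41W$

Answer: ladder41W$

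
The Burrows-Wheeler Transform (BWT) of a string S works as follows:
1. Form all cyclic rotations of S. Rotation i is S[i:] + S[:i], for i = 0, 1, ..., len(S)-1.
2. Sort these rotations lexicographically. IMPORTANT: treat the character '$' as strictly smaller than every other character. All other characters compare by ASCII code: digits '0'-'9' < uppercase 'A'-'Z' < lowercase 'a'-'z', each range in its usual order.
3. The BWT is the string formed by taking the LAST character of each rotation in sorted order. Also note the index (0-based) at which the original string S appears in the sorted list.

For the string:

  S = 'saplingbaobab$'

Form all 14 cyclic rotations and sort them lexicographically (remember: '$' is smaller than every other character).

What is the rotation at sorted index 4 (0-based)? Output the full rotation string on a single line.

Answer: b$saplingbaoba

Derivation:
All 14 rotations (rotation i = S[i:]+S[:i]):
  rot[0] = saplingbaobab$
  rot[1] = aplingbaobab$s
  rot[2] = plingbaobab$sa
  rot[3] = lingbaobab$sap
  rot[4] = ingbaobab$sapl
  rot[5] = ngbaobab$sapli
  rot[6] = gbaobab$saplin
  rot[7] = baobab$sapling
  rot[8] = aobab$saplingb
  rot[9] = obab$saplingba
  rot[10] = bab$saplingbao
  rot[11] = ab$saplingbaob
  rot[12] = b$saplingbaoba
  rot[13] = $saplingbaobab
Sorted (with $ < everything):
  sorted[0] = $saplingbaobab
  sorted[1] = ab$saplingbaob
  sorted[2] = aobab$saplingb
  sorted[3] = aplingbaobab$s
  sorted[4] = b$saplingbaoba
  sorted[5] = bab$saplingbao
  sorted[6] = baobab$sapling
  sorted[7] = gbaobab$saplin
  sorted[8] = ingbaobab$sapl
  sorted[9] = lingbaobab$sap
  sorted[10] = ngbaobab$sapli
  sorted[11] = obab$saplingba
  sorted[12] = plingbaobab$sa
  sorted[13] = saplingbaobab$
sorted[4] = b$saplingbaoba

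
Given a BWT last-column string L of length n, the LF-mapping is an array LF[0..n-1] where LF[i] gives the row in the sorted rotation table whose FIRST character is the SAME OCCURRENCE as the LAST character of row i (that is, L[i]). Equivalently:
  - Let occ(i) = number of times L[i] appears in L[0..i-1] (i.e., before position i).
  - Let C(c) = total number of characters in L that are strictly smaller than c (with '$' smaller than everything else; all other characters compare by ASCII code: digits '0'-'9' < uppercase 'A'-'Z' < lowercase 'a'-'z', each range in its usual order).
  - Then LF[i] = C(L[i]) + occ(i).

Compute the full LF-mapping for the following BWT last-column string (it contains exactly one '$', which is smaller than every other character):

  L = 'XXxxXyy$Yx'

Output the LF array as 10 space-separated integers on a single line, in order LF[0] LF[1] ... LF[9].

Answer: 1 2 5 6 3 8 9 0 4 7

Derivation:
Char counts: '$':1, 'X':3, 'Y':1, 'x':3, 'y':2
C (first-col start): C('$')=0, C('X')=1, C('Y')=4, C('x')=5, C('y')=8
L[0]='X': occ=0, LF[0]=C('X')+0=1+0=1
L[1]='X': occ=1, LF[1]=C('X')+1=1+1=2
L[2]='x': occ=0, LF[2]=C('x')+0=5+0=5
L[3]='x': occ=1, LF[3]=C('x')+1=5+1=6
L[4]='X': occ=2, LF[4]=C('X')+2=1+2=3
L[5]='y': occ=0, LF[5]=C('y')+0=8+0=8
L[6]='y': occ=1, LF[6]=C('y')+1=8+1=9
L[7]='$': occ=0, LF[7]=C('$')+0=0+0=0
L[8]='Y': occ=0, LF[8]=C('Y')+0=4+0=4
L[9]='x': occ=2, LF[9]=C('x')+2=5+2=7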